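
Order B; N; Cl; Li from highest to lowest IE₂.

The second ionization energy removes an electron from the +1 ion. For each element: B⁺ still has 2 valence electrons; N⁺ still has 4 valence electrons; Cl⁺ still has 6 valence electrons; Li⁺ is the bare [He] core.
Pulling an electron out of a noble-gas core costs far more than removing a remaining valence electron, so Li sits at the high end of IE_2.
Valence configurations: B⁺ [He]2s², N⁺ [He]2s²2p², Cl⁺ [Ne]3s²3p⁴.
The numbers (kJ/mol): B 2427, N 2856, Cl 2298, Li 7298.
Putting it together, IE_2: Cl < B < N < Li.

Li > N > B > Cl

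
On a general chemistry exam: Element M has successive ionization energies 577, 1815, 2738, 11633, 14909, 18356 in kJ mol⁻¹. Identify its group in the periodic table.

Group 13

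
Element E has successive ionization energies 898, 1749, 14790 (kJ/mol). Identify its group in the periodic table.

Look for the largest jump between consecutive ionization energies: IE3/IE2 ≈ 8.5, far larger than any earlier ratio.
That jump marks the point where a core electron is being removed. So the atom has 2 valence electrons.
A main-group element with 2 valence electrons is in group 2.

Group 2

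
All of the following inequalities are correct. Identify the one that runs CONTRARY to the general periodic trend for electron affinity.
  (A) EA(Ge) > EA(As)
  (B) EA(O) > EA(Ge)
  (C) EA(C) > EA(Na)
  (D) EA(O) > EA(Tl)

(A)

The general trend: electron affinity increases across a period and decreases down a group.
(A) Ge (period 4, group 14) vs As (period 4, group 15): the stated order contradicts the simple trend.
(B) O (period 2, group 16) vs Ge (period 4, group 14): the stated order agrees with the simple trend.
(C) C (period 2, group 14) vs Na (period 3, group 1): the stated order agrees with the simple trend.
(D) O (period 2, group 16) vs Tl (period 6, group 13): the stated order agrees with the simple trend.
The exception is (A): adding an electron to As's half-filled 4p³ is unfavourable, so Ge (4p²) has the more exothermic EA.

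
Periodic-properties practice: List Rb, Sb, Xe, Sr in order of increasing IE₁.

Rb is in period 5, group 1; Sr is in period 5, group 2; Sb is in period 5, group 15; Xe is in period 5, group 18.
First ionization energy rises across a period (greater Z_eff holds electrons more tightly) and falls down a group (valence electrons are farther from the nucleus).
All lie in period 5, so first ionization energy increases left to right.
So from lowest to highest: Rb < Sr < Sb < Xe.

Rb < Sr < Sb < Xe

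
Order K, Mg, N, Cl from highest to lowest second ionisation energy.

Consider each +1 ion: K⁺ is the bare [Ar] core; Mg⁺ still has 1 valence electron; N⁺ still has 4 valence electrons; Cl⁺ still has 6 valence electrons.
Core electrons are held far more tightly than valence electrons, so K tops the IE_2 order.
Valence configurations: Mg⁺ [Ne]3s¹, N⁺ [He]2s²2p², Cl⁺ [Ne]3s²3p⁴.
The numbers (kJ/mol): K 3052, Mg 1451, N 2856, Cl 2298.
Overall IE_2 order: Mg < Cl < N < K.

K > N > Cl > Mg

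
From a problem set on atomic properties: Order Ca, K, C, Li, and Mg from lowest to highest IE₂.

The second ionization energy removes an electron from the +1 ion. For each element: Ca⁺ still has 1 valence electron; K⁺ is the bare [Ar] core; C⁺ still has 3 valence electrons; Li⁺ is the bare [He] core; Mg⁺ still has 1 valence electron.
Pulling an electron out of a noble-gas core costs far more than removing a remaining valence electron, so K and Li sit at the high end of IE_2.
Valence configurations: Ca⁺ [Ar]4s¹, C⁺ [He]2s²2p¹, Mg⁺ [Ne]3s¹.
Approximate IE_2 values (kJ/mol): Ca 1145, K 3052, C 2353, Li 7298, Mg 1451.
So the second ionization energies run Ca < Mg < C < K < Li.

Ca, Mg, C, K, Li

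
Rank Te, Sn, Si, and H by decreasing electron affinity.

Te > Si > Sn > H

H is in period 1, group 1; Si is in period 3, group 14; Sn is in period 5, group 14; Te is in period 5, group 16.
EA tends to increase across a period and decrease down a group, though the pattern is less regular than for IE or radius.
Here both period and group differ, so the two effects have to be weighed against each other.
Sn > H: the two effects oppose for this pair; the across-period effect wins (107 vs 73 kJ/mol).
Si > Sn: Si sits above Sn in group 14, so the down-group effect alone puts Si higher.
Te > Si: period and group pull opposite ways; the across-period shift dominates (190 vs 134 kJ/mol).
Tabulated electron affinity (kJ/mol): H 73, Si 134, Sn 107, Te 190.
So from highest to lowest: Te > Si > Sn > H.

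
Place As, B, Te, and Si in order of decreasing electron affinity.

Te, Si, As, B

EA tends to increase across a period and decrease down a group, though the pattern is less regular than for IE or radius.
These sit on a diagonal, where the across-period and down-group effects partly cancel.
As > B: the two effects oppose for this pair; the across-period effect wins (78 vs 27 kJ/mol).
Si > As: period and group pull opposite ways; the down-group shift dominates (134 vs 78 kJ/mol).
Te > Si: the two effects oppose for this pair; the across-period effect wins (190 vs 134 kJ/mol).
Approximate values (kJ/mol): B 27, Si 134, As 78, Te 190.
So from highest to lowest: Te > Si > As > B.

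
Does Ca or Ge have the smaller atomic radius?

Ca is in period 4, group 2; Ge is in period 4, group 14.
Moving right in a period, electrons are added to the same shell under a stronger nuclear pull, so atoms get smaller; moving down, a new shell is opened and atoms get larger.
All lie in period 4, so atomic radius increases right to left.
So Ge has the smaller atomic radius (Ge < Ca).

Ge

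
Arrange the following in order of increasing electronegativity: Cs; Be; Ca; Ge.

Cs < Ca < Be < Ge

Electronegativity increases across a period and decreases down a group, tracking effective nuclear charge and atomic size.
Neither a single period nor a single group — weigh both effects.
Ca > Cs: both effects reinforce here, so Ca is clearly the higher of the two.
Be > Ca: they share group 2; the group trend gives Be the larger value.
Ge > Be: the two effects oppose for this pair; the across-period effect wins (2.01 vs 1.57).
Tabulated electronegativity (Pauling): Be 1.57, Ca 1.00, Ge 2.01, Cs 0.79.
So from lowest to highest: Cs < Ca < Be < Ge.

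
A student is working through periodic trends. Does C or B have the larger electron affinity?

B is in period 2, group 13; C is in period 2, group 14.
Electron affinity generally becomes more exothermic across a period toward the halogens and less exothermic down a group.
All lie in period 2, so electron affinity increases left to right.
So C has the larger electron affinity (C > B).

C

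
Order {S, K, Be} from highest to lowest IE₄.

After 3 electrons have been removed, what remains? S³⁺ still has 3 valence electrons; K³⁺ is already 2 electrons into the core; Be³⁺ is already 1 electron into the core.
Breaking into a closed-shell core is much more expensive than removing a leftover valence electron — K and Be have the largest IE_4 here.
Tabulated IE_4 (kJ/mol): S 4556, K 5877, Be 21007.
Hence IE_4: S < K < Be.

Be > K > S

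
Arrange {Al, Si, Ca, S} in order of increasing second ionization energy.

Ca, Si, Al, S

Consider each +1 ion: Al⁺ still has 2 valence electrons; Si⁺ still has 3 valence electrons; Ca⁺ still has 1 valence electron; S⁺ still has 5 valence electrons.
All are still removing valence electrons, so compare the +1 ions as you would atoms: IE_2 generally rises across a period (higher Z_eff) and falls down a group (larger shell), subject to the usual subshell exceptions.
Valence configurations: Al⁺ [Ne]3s², Si⁺ [Ne]3s²3p¹, Ca⁺ [Ar]4s¹, S⁺ [Ne]3s²3p³.
Si⁺ loses a lone 3p electron whereas Al⁺ must break into a filled 3s² pair, so IE_2(Al) > IE_2(Si) even though Si has the higher nuclear charge.
The numbers (kJ/mol): Al 1817, Si 1577, Ca 1145, S 2252.
So the second ionization energies run Ca < Si < Al < S.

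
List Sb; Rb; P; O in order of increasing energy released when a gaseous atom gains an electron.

Rb, P, Sb, O

O is in period 2, group 16; P is in period 3, group 15; Rb is in period 5, group 1; Sb is in period 5, group 15.
Adding an electron releases more energy for atoms nearer the top right (short of the noble gases).
Here both period and group differ, so the two effects have to be weighed against each other.
P > Rb: both effects reinforce here, so P is clearly the higher of the two.
Sb > P: this pair runs against the simple trend — see the exception note.
O > Sb: both effects reinforce here, so O is clearly the higher of the two.
Note the exception: Sb has a higher electron affinity than P, contrary to the simple trend — both are half-filled np³, but the pairing/repulsion penalty for the added electron shrinks as the p orbitals become larger and more diffuse down the group, and for Sb that outweighs the weaker nuclear attraction.
Tabulated electron affinity (kJ/mol): O 141, P 72, Rb 47, Sb 103.
So from lowest to highest: Rb < P < Sb < O.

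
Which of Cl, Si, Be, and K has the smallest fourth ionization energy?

IE_4 is the cost of taking one more electron from the +3 cation: Cl³⁺ still has 4 valence electrons; Si³⁺ still has 1 valence electron; Be³⁺ is already 1 electron into the core; K³⁺ is already 2 electrons into the core.
Core electrons are held far more tightly than valence electrons, so K and Be top the IE_4 order.
Valence configurations: Cl³⁺ [Ne]3s²3p², Si³⁺ [Ne]3s¹.
Approximate IE_4 values (kJ/mol): Cl 5159, Si 4356, Be 21007, K 5877.
Overall IE_4 order: Si < Cl < K < Be.

Si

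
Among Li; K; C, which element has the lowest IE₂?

C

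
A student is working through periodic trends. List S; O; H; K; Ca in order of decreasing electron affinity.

S > O > H > K > Ca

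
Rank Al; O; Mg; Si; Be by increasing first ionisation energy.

Al, Mg, Si, Be, O

Be is in period 2, group 2; O is in period 2, group 16; Mg is in period 3, group 2; Al is in period 3, group 13; Si is in period 3, group 14.
IE₁ increases left→right with effective nuclear charge and decreases top→bottom as the valence shell moves farther out.
These span different periods and groups, so the two trends combine.
Mg > Al: this pair runs against the simple trend — see the exception note.
Si > Mg: both are in period 3; the period trend gives Si the larger value.
Be > Si: period and group pull opposite ways; the down-group shift dominates (900 vs 786 kJ/mol).
O > Be: O lies to the right of Be in period 2, so the across-period effect alone puts O higher.
Note the exception: Mg has a higher first ionization energy than Al, contrary to the simple trend — Al's single 3p electron is easier to remove than one from Mg's filled 3s².
For reference (kJ/mol): Be 900, O 1314, Mg 738, Al 578, Si 786.
So from lowest to highest: Al < Mg < Si < Be < O.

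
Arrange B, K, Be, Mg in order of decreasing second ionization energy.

K, B, Be, Mg

The second ionization energy removes an electron from the +1 ion. For each element: B⁺ still has 2 valence electrons; K⁺ is the bare [Ar] core; Be⁺ still has 1 valence electron; Mg⁺ still has 1 valence electron.
Core electrons are held far more tightly than valence electrons, so K tops the IE_2 order.
Valence configurations: B⁺ [He]2s², Be⁺ [He]2s¹, Mg⁺ [Ne]3s¹.
The numbers (kJ/mol): B 2427, K 3052, Be 1757, Mg 1451.
So the second ionization energies run Mg < Be < B < K.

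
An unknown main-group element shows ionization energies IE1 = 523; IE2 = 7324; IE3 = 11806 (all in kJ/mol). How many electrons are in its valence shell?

1

Look for the largest jump between consecutive ionization energies: IE2/IE1 ≈ 14.0, far larger than any earlier ratio.
That jump marks the point where a core electron is being removed. So the atom has 1 valence electron.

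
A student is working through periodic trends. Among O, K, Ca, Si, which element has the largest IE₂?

O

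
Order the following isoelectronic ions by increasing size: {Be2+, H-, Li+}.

All of these have 2 electrons, so size is governed by nuclear charge alone: the more protons, the stronger the pull on the same electron cloud, and the smaller the ion.
Nuclear charges: Be2+ (Z=4), Li+ (Z=3), H- (Z=1).
Smallest to largest: Be2+ < Li+ < H-.

Be2+ < Li+ < H-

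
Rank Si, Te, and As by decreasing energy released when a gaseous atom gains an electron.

Si is in period 3, group 14; As is in period 4, group 15; Te is in period 5, group 16.
Atoms with high Z_eff and room in the valence shell (especially the halogens) have the most exothermic electron affinities.
A diagonal step moves right (one effect) and down (the opposite effect) at once.
Si > As: period and group pull opposite ways; the down-group shift dominates (134 vs 78 kJ/mol).
Te > Si: the two effects oppose for this pair; the across-period effect wins (190 vs 134 kJ/mol).
Approximate values (kJ/mol): Si 134, As 78, Te 190.
So from highest to lowest: Te > Si > As.

Te, Si, As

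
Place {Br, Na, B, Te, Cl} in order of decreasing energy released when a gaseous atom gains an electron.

Cl > Br > Te > Na > B

B is in period 2, group 13; Na is in period 3, group 1; Cl is in period 3, group 17; Br is in period 4, group 17; Te is in period 5, group 16.
Electron affinity generally becomes more exothermic across a period toward the halogens and less exothermic down a group.
Neither a single period nor a single group — weigh both effects.
Na > B: this pair runs against the simple trend — see the exception note.
Te > Na: the two effects oppose for this pair; the across-period effect wins (190 vs 53 kJ/mol).
Br > Te: relative to Te, both the across-period and down-group shifts push Br's electron affinity up.
Cl > Br: Cl sits above Br in group 17, so the down-group effect alone puts Cl higher.
Note the exception: Na has a higher electron affinity than B, contrary to the simple trend — B's ns²np¹ configuration gives only a small electron affinity — the sparsely filled np subshell binds an added electron weakly.
Approximate values (kJ/mol): B 27, Na 53, Cl 349, Br 325, Te 190.
So from highest to lowest: Cl > Br > Te > Na > B.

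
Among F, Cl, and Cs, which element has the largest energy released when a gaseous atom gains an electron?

Cl

Adding an electron releases more energy for atoms nearer the top right (short of the noble gases).
These span different periods and groups, so the two trends combine.
F > Cs: both effects reinforce here, so F is clearly the higher of the two.
Cl > F: this pair runs against the simple trend — see the exception note.
Note the exception: Cl has a higher electron affinity than F, contrary to the simple trend — F's small 2p subshell makes the incoming electron feel strong e⁻–e⁻ repulsion, so Cl actually releases more energy on gaining an electron.
Approximate values (kJ/mol): F 328, Cl 349, Cs 46.
The largest energy released when a gaseous atom gains an electron among these belongs to Cl.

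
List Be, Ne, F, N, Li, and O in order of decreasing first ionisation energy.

Ne > F > N > O > Be > Li

IE₁ increases left→right with effective nuclear charge and decreases top→bottom as the valence shell moves farther out.
All lie in period 2; the across-period trend (first ionization energy increases left to right) applies, with the exception below.
Note the exception: N has a higher first ionization energy than O, contrary to the simple trend — pairing an electron in O's 2p⁴ costs repulsion energy, so O ionizes more easily than half-filled N (2p³).
For reference (kJ/mol): Li 520, Be 900, N 1402, O 1314, F 1681, Ne 2081.
So from highest to lowest: Ne > F > N > O > Be > Li.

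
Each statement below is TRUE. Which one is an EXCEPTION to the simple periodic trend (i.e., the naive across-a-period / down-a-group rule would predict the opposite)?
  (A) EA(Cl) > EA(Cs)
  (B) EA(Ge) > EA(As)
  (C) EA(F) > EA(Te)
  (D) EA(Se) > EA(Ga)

(B)

The general trend: electron affinity increases across a period and decreases down a group.
(A) Cl (period 3, group 17) vs Cs (period 6, group 1): the stated order agrees with the simple trend.
(B) Ge (period 4, group 14) vs As (period 4, group 15): the stated order contradicts the simple trend.
(C) F (period 2, group 17) vs Te (period 5, group 16): the stated order agrees with the simple trend.
(D) Se (period 4, group 16) vs Ga (period 4, group 13): the stated order agrees with the simple trend.
The exception is (B): adding an electron to As's half-filled 4p³ is unfavourable, so Ge (4p²) has the more exothermic EA.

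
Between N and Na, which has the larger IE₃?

Na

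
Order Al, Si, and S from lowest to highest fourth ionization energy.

Si < S < Al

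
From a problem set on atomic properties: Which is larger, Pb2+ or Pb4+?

Pb2+

Both ions have Z = 82 protons, but Pb4+ has lost more electrons, so its remaining electrons feel a larger effective nuclear charge per electron and are pulled in more tightly.
Higher positive charge → smaller ion, so Pb2+ > Pb4+.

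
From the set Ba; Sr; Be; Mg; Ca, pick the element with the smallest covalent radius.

Be is in period 2, group 2; Mg is in period 3, group 2; Ca is in period 4, group 2; Sr is in period 5, group 2; Ba is in period 6, group 2.
Radius decreases left→right (rising Z_eff, same n) and increases top→bottom (higher n).
All are in group 2, so atomic radius increases down the group.
The smallest covalent radius among these belongs to Be.

Be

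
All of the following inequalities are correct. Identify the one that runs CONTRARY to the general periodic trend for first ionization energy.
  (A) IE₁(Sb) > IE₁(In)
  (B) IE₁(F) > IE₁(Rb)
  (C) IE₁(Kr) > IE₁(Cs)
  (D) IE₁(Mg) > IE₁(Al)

(D)

The general trend: first ionization energy increases across a period and decreases down a group.
(A) Sb (period 5, group 15) vs In (period 5, group 13): the stated order agrees with the simple trend.
(B) F (period 2, group 17) vs Rb (period 5, group 1): the stated order agrees with the simple trend.
(C) Kr (period 4, group 18) vs Cs (period 6, group 1): the stated order agrees with the simple trend.
(D) Mg (period 3, group 2) vs Al (period 3, group 13): the stated order contradicts the simple trend.
The exception is (D): Al's single 3p electron is easier to remove than one from Mg's filled 3s².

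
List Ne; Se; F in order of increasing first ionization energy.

First ionization energy rises across a period (greater Z_eff holds electrons more tightly) and falls down a group (valence electrons are farther from the nucleus).
Here both period and group differ, so the two effects have to be weighed against each other.
F > Se: relative to Se, both the across-period and down-group shifts push F's first ionization energy up.
Ne > F: Ne lies to the right of F in period 2, so the across-period effect alone puts Ne higher.
Approximate values (kJ/mol): F 1681, Ne 2081, Se 941.
So from lowest to highest: Se < F < Ne.

Se < F < Ne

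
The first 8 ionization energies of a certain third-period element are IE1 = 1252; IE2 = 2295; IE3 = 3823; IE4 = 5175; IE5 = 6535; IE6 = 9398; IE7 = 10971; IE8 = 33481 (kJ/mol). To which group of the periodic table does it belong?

Look for the largest jump between consecutive ionization energies: IE8/IE7 ≈ 3.1, far larger than any earlier ratio.
That jump marks the point where a core electron is being removed. So the atom has 7 valence electrons.
A main-group element with 7 valence electrons is in group 17.

Group 17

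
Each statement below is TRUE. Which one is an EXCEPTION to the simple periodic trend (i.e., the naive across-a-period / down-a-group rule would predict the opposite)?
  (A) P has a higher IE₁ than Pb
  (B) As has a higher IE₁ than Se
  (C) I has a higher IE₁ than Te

The general trend: IE₁ increases across a period and decreases down a group.
(A) P (period 3, group 15) vs Pb (period 6, group 14): the stated order agrees with the simple trend.
(B) As (period 4, group 15) vs Se (period 4, group 16): the stated order contradicts the simple trend.
(C) I (period 5, group 17) vs Te (period 5, group 16): the stated order agrees with the simple trend.
The exception is (B): Se (4p⁴) ionizes more easily than half-filled As (4p³).

(B)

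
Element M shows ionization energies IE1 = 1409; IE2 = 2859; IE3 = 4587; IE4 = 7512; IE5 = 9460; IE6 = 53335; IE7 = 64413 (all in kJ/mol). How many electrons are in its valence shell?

5

Look for the largest jump between consecutive ionization energies: IE6/IE5 ≈ 5.6, far larger than any earlier ratio.
That jump marks the point where a core electron is being removed. So the atom has 5 valence electrons.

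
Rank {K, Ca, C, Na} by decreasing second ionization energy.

Na > K > C > Ca

Consider each +1 ion: K⁺ is the bare [Ar] core; Ca⁺ still has 1 valence electron; C⁺ still has 3 valence electrons; Na⁺ is the bare [Ne] core.
Core electrons are held far more tightly than valence electrons, so K and Na top the IE_2 order.
Valence configurations: Ca⁺ [Ar]4s¹, C⁺ [He]2s²2p¹.
The numbers (kJ/mol): K 3052, Ca 1145, C 2353, Na 4562.
Overall IE_2 order: Ca < C < K < Na.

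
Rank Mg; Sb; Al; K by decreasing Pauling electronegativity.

Mg is in period 3, group 2; Al is in period 3, group 13; K is in period 4, group 1; Sb is in period 5, group 15.
Atoms toward the upper right of the periodic table pull bonding electrons most strongly.
Here both period and group differ, so the two effects have to be weighed against each other.
Mg > K: relative to K, both the across-period and down-group shifts push Mg's electronegativity up.
Al > Mg: both are in period 3; the period trend gives Al the larger value.
Sb > Al: the two effects oppose for this pair; the across-period effect wins (2.05 vs 1.61).
For reference (Pauling): Mg 1.31, Al 1.61, K 0.82, Sb 2.05.
So from highest to lowest: Sb > Al > Mg > K.

Sb > Al > Mg > K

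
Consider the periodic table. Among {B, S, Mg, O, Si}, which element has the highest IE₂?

O

Consider each +1 ion: B⁺ still has 2 valence electrons; S⁺ still has 5 valence electrons; Mg⁺ still has 1 valence electron; O⁺ still has 5 valence electrons; Si⁺ still has 3 valence electrons.
All are still removing valence electrons, so compare the +1 ions as you would atoms: IE_2 generally rises across a period (higher Z_eff) and falls down a group (larger shell), subject to the usual subshell exceptions.
Valence configurations: B⁺ [He]2s², S⁺ [Ne]3s²3p³, Mg⁺ [Ne]3s¹, O⁺ [He]2s²2p³, Si⁺ [Ne]3s²3p¹.
Approximate IE_2 values (kJ/mol): B 2427, S 2252, Mg 1451, O 3388, Si 1577.
So the second ionization energies run Mg < Si < S < B < O.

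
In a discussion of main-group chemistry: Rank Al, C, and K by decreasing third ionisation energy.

C > K > Al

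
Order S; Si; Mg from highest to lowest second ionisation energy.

IE_2 is the cost of taking one more electron from the +1 cation: S⁺ still has 5 valence electrons; Si⁺ still has 3 valence electrons; Mg⁺ still has 1 valence electron.
All are still removing valence electrons, so compare the +1 ions as you would atoms: IE_2 generally rises across a period (higher Z_eff) and falls down a group (larger shell), subject to the usual subshell exceptions.
Valence configurations: S⁺ [Ne]3s²3p³, Si⁺ [Ne]3s²3p¹, Mg⁺ [Ne]3s¹.
The numbers (kJ/mol): S 2252, Si 1577, Mg 1451.
Overall IE_2 order: Mg < Si < S.

S > Si > Mg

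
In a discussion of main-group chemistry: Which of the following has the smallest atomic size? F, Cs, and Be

F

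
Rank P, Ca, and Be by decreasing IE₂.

P > Be > Ca

After 1 electron has been removed, what remains? P⁺ still has 4 valence electrons; Ca⁺ still has 1 valence electron; Be⁺ still has 1 valence electron.
All are still removing valence electrons, so compare the +1 ions as you would atoms: IE_2 generally rises across a period (higher Z_eff) and falls down a group (larger shell), subject to the usual subshell exceptions.
Valence configurations: P⁺ [Ne]3s²3p², Ca⁺ [Ar]4s¹, Be⁺ [He]2s¹.
Tabulated IE_2 (kJ/mol): P 1907, Ca 1145, Be 1757.
Hence IE_2: Ca < Be < P.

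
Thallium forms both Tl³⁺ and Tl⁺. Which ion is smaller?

Both ions have Z = 81 protons, but Tl³⁺ has lost more electrons, so its remaining electrons feel a larger effective nuclear charge per electron and are pulled in more tightly.
Higher positive charge → smaller ion, so Tl⁺ > Tl³⁺.

Tl³⁺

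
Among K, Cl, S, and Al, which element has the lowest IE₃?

Al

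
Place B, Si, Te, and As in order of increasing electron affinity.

B, As, Si, Te

B is in period 2, group 13; Si is in period 3, group 14; As is in period 4, group 15; Te is in period 5, group 16.
Adding an electron releases more energy for atoms nearer the top right (short of the noble gases).
These sit on a diagonal, where the across-period and down-group effects partly cancel.
As > B: period and group pull opposite ways; the across-period shift dominates (78 vs 27 kJ/mol).
Si > As: period and group pull opposite ways; the down-group shift dominates (134 vs 78 kJ/mol).
Te > Si: the two effects oppose for this pair; the across-period effect wins (190 vs 134 kJ/mol).
Tabulated electron affinity (kJ/mol): B 27, Si 134, As 78, Te 190.
So from lowest to highest: B < As < Si < Te.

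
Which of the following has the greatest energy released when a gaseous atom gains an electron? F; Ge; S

F is in period 2, group 17; S is in period 3, group 16; Ge is in period 4, group 14.
Atoms with high Z_eff and room in the valence shell (especially the halogens) have the most exothermic electron affinities.
Here both period and group differ, so the two effects have to be weighed against each other.
S > Ge: both effects reinforce here, so S is clearly the higher of the two.
F > S: relative to S, both the across-period and down-group shifts push F's electron affinity up.
Tabulated electron affinity (kJ/mol): F 328, S 200, Ge 119.
The greatest energy released when a gaseous atom gains an electron among these belongs to F.

F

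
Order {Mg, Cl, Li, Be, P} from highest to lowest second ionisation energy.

Li > Cl > P > Be > Mg

Consider each +1 ion: Mg⁺ still has 1 valence electron; Cl⁺ still has 6 valence electrons; Li⁺ is the bare [He] core; Be⁺ still has 1 valence electron; P⁺ still has 4 valence electrons.
Core electrons are held far more tightly than valence electrons, so Li tops the IE_2 order.
Valence configurations: Mg⁺ [Ne]3s¹, Cl⁺ [Ne]3s²3p⁴, Be⁺ [He]2s¹, P⁺ [Ne]3s²3p².
The numbers (kJ/mol): Mg 1451, Cl 2298, Li 7298, Be 1757, P 1907.
Overall IE_2 order: Mg < Be < P < Cl < Li.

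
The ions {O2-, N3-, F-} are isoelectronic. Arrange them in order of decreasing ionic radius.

All of these have 10 electrons, so size is governed by nuclear charge alone: the more protons, the stronger the pull on the same electron cloud, and the smaller the ion.
Nuclear charges: F- (Z=9), O2- (Z=8), N3- (Z=7).
Largest to smallest: N3- > O2- > F-.

N3- > O2- > F-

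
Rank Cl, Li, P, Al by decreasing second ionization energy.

Li > Cl > P > Al

The second ionization energy removes an electron from the +1 ion. For each element: Cl⁺ still has 6 valence electrons; Li⁺ is the bare [He] core; P⁺ still has 4 valence electrons; Al⁺ still has 2 valence electrons.
Breaking into a closed-shell core is much more expensive than removing a leftover valence electron — Li has the largest IE_2 here.
Valence configurations: Cl⁺ [Ne]3s²3p⁴, P⁺ [Ne]3s²3p², Al⁺ [Ne]3s².
Approximate IE_2 values (kJ/mol): Cl 2298, Li 7298, P 1907, Al 1817.
Putting it together, IE_2: Al < P < Cl < Li.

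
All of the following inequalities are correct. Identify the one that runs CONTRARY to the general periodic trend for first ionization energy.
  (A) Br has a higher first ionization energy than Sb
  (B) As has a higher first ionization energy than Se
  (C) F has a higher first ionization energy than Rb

(B)

The general trend: first ionization energy increases across a period and decreases down a group.
(A) Br (period 4, group 17) vs Sb (period 5, group 15): the stated order agrees with the simple trend.
(B) As (period 4, group 15) vs Se (period 4, group 16): the stated order contradicts the simple trend.
(C) F (period 2, group 17) vs Rb (period 5, group 1): the stated order agrees with the simple trend.
The exception is (B): Se (4p⁴) ionizes more easily than half-filled As (4p³).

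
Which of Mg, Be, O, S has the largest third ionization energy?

Be

IE_3 is the cost of taking one more electron from the +2 cation: Mg²⁺ is the bare [Ne] core; Be²⁺ is the bare [He] core; O²⁺ still has 4 valence electrons; S²⁺ still has 4 valence electrons.
Pulling an electron out of a noble-gas core costs far more than removing a remaining valence electron, so Mg and Be sit at the high end of IE_3.
Valence configurations: O²⁺ [He]2s²2p², S²⁺ [Ne]3s²3p².
Tabulated IE_3 (kJ/mol): Mg 7733, Be 14849, O 5300, S 3357.
Putting it together, IE_3: S < O < Mg < Be.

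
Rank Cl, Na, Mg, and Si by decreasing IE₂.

IE_2 is the cost of taking one more electron from the +1 cation: Cl⁺ still has 6 valence electrons; Na⁺ is the bare [Ne] core; Mg⁺ still has 1 valence electron; Si⁺ still has 3 valence electrons.
Breaking into a closed-shell core is much more expensive than removing a leftover valence electron — Na has the largest IE_2 here.
Valence configurations: Cl⁺ [Ne]3s²3p⁴, Mg⁺ [Ne]3s¹, Si⁺ [Ne]3s²3p¹.
The numbers (kJ/mol): Cl 2298, Na 4562, Mg 1451, Si 1577.
So the second ionization energies run Mg < Si < Cl < Na.

Na, Cl, Si, Mg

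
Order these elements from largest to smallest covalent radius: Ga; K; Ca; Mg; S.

K > Ca > Mg > Ga > S

Mg is in period 3, group 2; S is in period 3, group 16; K is in period 4, group 1; Ca is in period 4, group 2; Ga is in period 4, group 13.
Across a period the added protons contract the valence shell; down a group each new principal shell makes the atom larger.
These span different periods and groups, so the two trends combine.
Ga > S: both effects reinforce here, so Ga is clearly the larger of the two.
Mg > Ga: period and group pull opposite ways; the across-period shift dominates (139 vs 124 pm).
Ca > Mg: they share group 2; the group trend gives Ca the larger value.
K > Ca: both are in period 4; the period trend gives K the larger value.
For reference (pm): Mg 139, S 103, K 196, Ca 171, Ga 124.
So from largest to smallest: K > Ca > Mg > Ga > S.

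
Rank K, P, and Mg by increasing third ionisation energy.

P < K < Mg

After 2 electrons have been removed, what remains? K²⁺ is already 1 electron into the core; P²⁺ still has 3 valence electrons; Mg²⁺ is the bare [Ne] core.
Pulling an electron out of a noble-gas core costs far more than removing a remaining valence electron, so K and Mg sit at the high end of IE_3.
The numbers (kJ/mol): K 4420, P 2914, Mg 7733.
Overall IE_3 order: P < K < Mg.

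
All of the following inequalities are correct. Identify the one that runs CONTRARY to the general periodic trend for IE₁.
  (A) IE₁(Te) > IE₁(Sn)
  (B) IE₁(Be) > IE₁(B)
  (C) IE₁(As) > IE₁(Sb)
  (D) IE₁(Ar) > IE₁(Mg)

The general trend: IE₁ increases across a period and decreases down a group.
(A) Te (period 5, group 16) vs Sn (period 5, group 14): the stated order agrees with the simple trend.
(B) Be (period 2, group 2) vs B (period 2, group 13): the stated order contradicts the simple trend.
(C) As (period 4, group 15) vs Sb (period 5, group 15): the stated order agrees with the simple trend.
(D) Ar (period 3, group 18) vs Mg (period 3, group 2): the stated order agrees with the simple trend.
The exception is (B): removing B's lone 2p electron is easier than breaking Be's filled 2s².

(B)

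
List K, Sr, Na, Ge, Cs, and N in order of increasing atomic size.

N is in period 2, group 15; Na is in period 3, group 1; K is in period 4, group 1; Ge is in period 4, group 14; Sr is in period 5, group 2; Cs is in period 6, group 1.
Across a period the added protons contract the valence shell; down a group each new principal shell makes the atom larger.
Neither a single period nor a single group — weigh both effects.
Ge > N: both effects reinforce here, so Ge is clearly the larger of the two.
Na > Ge: period and group pull opposite ways; the across-period shift dominates (155 vs 121 pm).
Sr > Na: period and group pull opposite ways; the down-group shift dominates (185 vs 155 pm).
K > Sr: the two effects oppose for this pair; the across-period effect wins (196 vs 185 pm).
Cs > K: Cs sits below K in group 1, so the down-group effect alone puts Cs larger.
Approximate values (pm): N 71, Na 155, K 196, Ge 121, Sr 185, Cs 232.
So from smallest to largest: N < Ge < Na < Sr < K < Cs.

N, Ge, Na, Sr, K, Cs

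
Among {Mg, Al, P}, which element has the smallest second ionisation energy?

Mg

Consider each +1 ion: Mg⁺ still has 1 valence electron; Al⁺ still has 2 valence electrons; P⁺ still has 4 valence electrons.
All are still removing valence electrons, so compare the +1 ions as you would atoms: IE_2 generally rises across a period (higher Z_eff) and falls down a group (larger shell), subject to the usual subshell exceptions.
Valence configurations: Mg⁺ [Ne]3s¹, Al⁺ [Ne]3s², P⁺ [Ne]3s²3p².
The numbers (kJ/mol): Mg 1451, Al 1817, P 1907.
Hence IE_2: Mg < Al < P.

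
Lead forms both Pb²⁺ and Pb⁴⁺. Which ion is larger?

Pb²⁺

Both ions have Z = 82 protons, but Pb⁴⁺ has lost more electrons, so its remaining electrons feel a larger effective nuclear charge per electron and are pulled in more tightly.
Higher positive charge → smaller ion, so Pb²⁺ > Pb⁴⁺.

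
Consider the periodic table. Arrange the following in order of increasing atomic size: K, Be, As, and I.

Moving right in a period, electrons are added to the same shell under a stronger nuclear pull, so atoms get smaller; moving down, a new shell is opened and atoms get larger.
These span different periods and groups, so the two trends combine.
As > Be: period and group pull opposite ways; the down-group shift dominates (121 vs 102 pm).
I > As: period and group pull opposite ways; the down-group shift dominates (133 vs 121 pm).
K > I: period and group pull opposite ways; the across-period shift dominates (196 vs 133 pm).
Approximate values (pm): Be 102, K 196, As 121, I 133.
So from smallest to largest: Be < As < I < K.

Be, As, I, K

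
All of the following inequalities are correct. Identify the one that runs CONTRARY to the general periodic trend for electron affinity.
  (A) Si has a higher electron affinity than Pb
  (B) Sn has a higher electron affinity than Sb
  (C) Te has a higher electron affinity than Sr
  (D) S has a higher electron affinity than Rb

The general trend: electron affinity increases across a period and decreases down a group.
(A) Si (period 3, group 14) vs Pb (period 6, group 14): the stated order agrees with the simple trend.
(B) Sn (period 5, group 14) vs Sb (period 5, group 15): the stated order contradicts the simple trend.
(C) Te (period 5, group 16) vs Sr (period 5, group 2): the stated order agrees with the simple trend.
(D) S (period 3, group 16) vs Rb (period 5, group 1): the stated order agrees with the simple trend.
The exception is (B): adding an electron to Sb's half-filled 5p³ is unfavourable, so Sn has the more exothermic EA.

(B)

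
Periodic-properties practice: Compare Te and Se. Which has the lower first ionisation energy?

Te

Se is in period 4, group 16; Te is in period 5, group 16.
Removing the outermost electron gets harder across a period and easier down a group.
All are in group 16, so first ionization energy increases up the group.
So Te has the lower first ionisation energy (Te < Se).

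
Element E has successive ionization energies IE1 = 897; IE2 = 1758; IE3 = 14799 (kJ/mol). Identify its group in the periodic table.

Look for the largest jump between consecutive ionization energies: IE3/IE2 ≈ 8.4, far larger than any earlier ratio.
That jump marks the point where a core electron is being removed. So the atom has 2 valence electrons.
A main-group element with 2 valence electrons is in group 2.

Group 2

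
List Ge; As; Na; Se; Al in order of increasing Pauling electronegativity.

Na, Al, Ge, As, Se

Atoms toward the upper right of the periodic table pull bonding electrons most strongly.
Here both period and group differ, so the two effects have to be weighed against each other.
Al > Na: both are in period 3; the period trend gives Al the larger value.
Ge > Al: the two effects oppose for this pair; the across-period effect wins (2.01 vs 1.61).
As > Ge: As lies to the right of Ge in period 4, so the across-period effect alone puts As higher.
Se > As: Se lies to the right of As in period 4, so the across-period effect alone puts Se higher.
For reference (Pauling): Na 0.93, Al 1.61, Ge 2.01, As 2.18, Se 2.55.
So from lowest to highest: Na < Al < Ge < As < Se.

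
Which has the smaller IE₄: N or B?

N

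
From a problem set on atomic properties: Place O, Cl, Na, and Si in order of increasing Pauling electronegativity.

O is in period 2, group 16; Na is in period 3, group 1; Si is in period 3, group 14; Cl is in period 3, group 17.
Electronegativity increases across a period and decreases down a group, tracking effective nuclear charge and atomic size.
These span different periods and groups, so the two trends combine.
Si > Na: Si lies to the right of Na in period 3, so the across-period effect alone puts Si higher.
Cl > Si: both are in period 3; the period trend gives Cl the larger value.
O > Cl: the two effects oppose for this pair; the down-group effect wins (3.44 vs 3.16).
Tabulated electronegativity (Pauling): O 3.44, Na 0.93, Si 1.90, Cl 3.16.
So from lowest to highest: Na < Si < Cl < O.

Na < Si < Cl < O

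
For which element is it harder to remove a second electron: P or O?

O

IE_2 is the cost of taking one more electron from the +1 cation: P⁺ still has 4 valence electrons; O⁺ still has 5 valence electrons.
All are still removing valence electrons, so compare the +1 ions as you would atoms: IE_2 generally rises across a period (higher Z_eff) and falls down a group (larger shell), subject to the usual subshell exceptions.
Valence configurations: P⁺ [Ne]3s²3p², O⁺ [He]2s²2p³.
Approximate IE_2 values (kJ/mol): P 1907, O 3388.
Putting it together, IE_2: P < O.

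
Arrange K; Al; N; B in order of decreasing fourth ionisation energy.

After 3 electrons have been removed, what remains? K³⁺ is already 2 electrons into the core; Al³⁺ is the bare [Ne] core; N³⁺ still has 2 valence electrons; B³⁺ is the bare [He] core.
Usually core removal costs more than valence removal, but here the competition is close: a tightly held n=2 valence electron can cost more to remove than an n=3 core electron, so the actual values have to decide it.
Approximate IE_4 values (kJ/mol): K 5877, Al 11577, N 7475, B 25026.
Hence IE_4: K < N < Al < B.

B, Al, N, K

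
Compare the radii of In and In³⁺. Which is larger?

In

Forming In³⁺ removes 3 electrons from In. Fewer electrons for the same nuclear charge means less shielding and a higher Z_eff on the remaining electrons, and for main-group metals the entire outer shell is lost.
A cation is smaller than its parent atom: In³⁺ < In.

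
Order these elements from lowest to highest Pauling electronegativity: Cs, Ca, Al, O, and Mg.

Cs < Ca < Mg < Al < O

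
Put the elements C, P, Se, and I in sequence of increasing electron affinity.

P < C < Se < I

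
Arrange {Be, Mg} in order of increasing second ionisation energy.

Mg < Be

Consider each +1 ion: Be⁺ still has 1 valence electron; Mg⁺ still has 1 valence electron.
All are still removing valence electrons, so compare the +1 ions as you would atoms: IE_2 generally rises across a period (higher Z_eff) and falls down a group (larger shell), subject to the usual subshell exceptions.
Valence configurations: Be⁺ [He]2s¹, Mg⁺ [Ne]3s¹.
The numbers (kJ/mol): Be 1757, Mg 1451.
So the second ionization energies run Mg < Be.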